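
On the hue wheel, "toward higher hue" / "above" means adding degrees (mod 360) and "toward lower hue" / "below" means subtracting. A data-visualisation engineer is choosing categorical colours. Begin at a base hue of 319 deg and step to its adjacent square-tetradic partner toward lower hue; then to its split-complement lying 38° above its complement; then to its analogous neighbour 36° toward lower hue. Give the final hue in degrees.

51°

square ↓ −90°: 319 − 90 = 229°
split-comp 38° ↑ +218°: 229 + 218 = 447 → 447 − 360 = 87°
analog 36° ↓ −36°: 87 − 36 = 51°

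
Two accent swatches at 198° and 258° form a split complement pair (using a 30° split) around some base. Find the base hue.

The accents sit 30° either side of the complement, so the complement is their short-arc midpoint on the wheel.
Short-arc midpoint of 198° and 258°: 228°.
Base is 180° from the complement: 228 − 180 = 48°

48°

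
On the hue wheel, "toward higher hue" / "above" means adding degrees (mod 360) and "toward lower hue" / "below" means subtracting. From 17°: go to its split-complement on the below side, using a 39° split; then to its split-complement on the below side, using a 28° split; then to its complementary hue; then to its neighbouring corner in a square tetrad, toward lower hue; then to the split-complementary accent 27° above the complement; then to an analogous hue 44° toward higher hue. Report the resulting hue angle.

291°

split-comp 39° ↓ +141°: 17 + 141 = 158°
split-comp 28° ↓ +152°: 158 + 152 = 310°
complement +180°: 310 + 180 = 490 → 490 − 360 = 130°
square ↓ −90°: 130 − 90 = 40°
split-comp 27° ↑ +207°: 40 + 207 = 247°
analog 44° ↑ +44°: 247 + 44 = 291°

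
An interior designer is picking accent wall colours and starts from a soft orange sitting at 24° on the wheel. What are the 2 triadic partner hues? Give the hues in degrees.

A triad places three hues 120° apart.
24 + 120 = 144°
24 + 240 = 264°

144° and 264°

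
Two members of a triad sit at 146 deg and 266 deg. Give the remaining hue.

A triad spaces three hues 120° apart.
The full set is {26°, 146°, 266°}.

26°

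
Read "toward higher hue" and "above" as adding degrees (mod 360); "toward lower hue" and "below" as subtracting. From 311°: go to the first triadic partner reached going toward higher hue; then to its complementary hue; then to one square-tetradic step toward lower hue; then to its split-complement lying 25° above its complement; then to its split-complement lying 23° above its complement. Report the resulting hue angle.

209°

triadic ↑ +120°: 311 + 120 = 431 → 431 − 360 = 71°
complement +180°: 71 + 180 = 251°
square ↓ −90°: 251 − 90 = 161°
split-comp 25° ↑ +205°: 161 + 205 = 366 → 366 − 360 = 6°
split-comp 23° ↑ +203°: 6 + 203 = 209°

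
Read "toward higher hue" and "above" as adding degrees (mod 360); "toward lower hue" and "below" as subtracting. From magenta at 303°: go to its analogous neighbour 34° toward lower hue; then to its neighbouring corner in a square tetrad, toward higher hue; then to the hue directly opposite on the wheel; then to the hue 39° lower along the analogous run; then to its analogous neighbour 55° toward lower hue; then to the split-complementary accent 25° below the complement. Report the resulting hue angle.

240°

−34° (analog 34° ↓): 303 − 34 = 269°
+90° (square ↑): 269 + 90 = 359°
+180° (complement): 359 + 180 = 539 → 539 − 360 = 179°
−39° (analog 39° ↓): 179 − 39 = 140°
−55° (analog 55° ↓): 140 − 55 = 85°
+155° (split-comp 25° ↓): 85 + 155 = 240°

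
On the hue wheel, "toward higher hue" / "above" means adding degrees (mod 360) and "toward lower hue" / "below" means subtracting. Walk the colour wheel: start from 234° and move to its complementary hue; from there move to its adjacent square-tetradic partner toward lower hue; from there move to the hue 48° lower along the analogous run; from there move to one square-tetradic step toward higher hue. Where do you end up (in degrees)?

6°

+180° (complement): 234 + 180 = 414 → 414 − 360 = 54°
−90° (square ↓): 54 − 90 = -36 → -36 + 360 = 324°
−48° (analog 48° ↓): 324 − 48 = 276°
+90° (square ↑): 276 + 90 = 366 → 366 − 360 = 6°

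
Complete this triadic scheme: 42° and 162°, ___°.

282°

A triad places three hues 120° apart.
The full set through 42° is {42°, 162°, 282°}.
Given {42°, 162°}, the missing hue is 282°.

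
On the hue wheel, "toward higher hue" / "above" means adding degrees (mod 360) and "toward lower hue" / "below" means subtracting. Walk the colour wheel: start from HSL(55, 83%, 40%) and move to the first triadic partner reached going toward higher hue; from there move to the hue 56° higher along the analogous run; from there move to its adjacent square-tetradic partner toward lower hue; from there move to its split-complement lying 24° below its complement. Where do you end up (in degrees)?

297°

triadic ↑ +120°: 55 + 120 = 175°
analog 56° ↑ +56°: 175 + 56 = 231°
square ↓ −90°: 231 − 90 = 141°
split-comp 24° ↓ +156°: 141 + 156 = 297°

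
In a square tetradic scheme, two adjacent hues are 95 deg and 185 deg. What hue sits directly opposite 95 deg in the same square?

A square tetradic scheme places four hues 90° apart; opposite corners are 180° apart.
95 + 180 = 275°

275°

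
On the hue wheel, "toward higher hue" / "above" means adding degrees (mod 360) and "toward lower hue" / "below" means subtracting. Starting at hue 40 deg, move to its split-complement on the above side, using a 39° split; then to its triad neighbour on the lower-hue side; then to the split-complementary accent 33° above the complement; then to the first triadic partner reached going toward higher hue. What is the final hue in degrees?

split-comp 39° ↑ +219°: 40 + 219 = 259°
triadic ↓ −120°: 259 − 120 = 139°
split-comp 33° ↑ +213°: 139 + 213 = 352°
triadic ↑ +120°: 352 + 120 = 472 → 472 − 360 = 112°

112°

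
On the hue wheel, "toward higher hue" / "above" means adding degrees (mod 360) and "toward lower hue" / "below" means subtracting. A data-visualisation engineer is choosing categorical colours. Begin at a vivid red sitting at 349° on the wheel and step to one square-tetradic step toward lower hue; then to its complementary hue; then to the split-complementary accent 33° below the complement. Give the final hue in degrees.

349 − 90 = 259°   (square ↓)
259 + 180 = 439 → 439 − 360 = 79°   (complement)
79 + 147 = 226°   (split-comp 33° ↓)

226°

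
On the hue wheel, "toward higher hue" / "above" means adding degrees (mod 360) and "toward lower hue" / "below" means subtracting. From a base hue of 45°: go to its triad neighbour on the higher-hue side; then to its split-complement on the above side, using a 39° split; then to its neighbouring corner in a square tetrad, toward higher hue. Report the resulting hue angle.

114°

45 + 120 = 165°   (triadic ↑)
165 + 219 = 384 → 384 − 360 = 24°   (split-comp 39° ↑)
24 + 90 = 114°   (square ↑)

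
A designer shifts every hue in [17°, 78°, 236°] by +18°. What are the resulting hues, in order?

35°, 96°, 254°

17 + 18 = 35°
78 + 18 = 96°
236 + 18 = 254°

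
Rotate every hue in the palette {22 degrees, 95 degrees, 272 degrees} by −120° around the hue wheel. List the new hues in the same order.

22 − 120 = -98 → -98 + 360 = 262°
95 − 120 = -25 → -25 + 360 = 335°
272 − 120 = 152°

262°, 335°, 152°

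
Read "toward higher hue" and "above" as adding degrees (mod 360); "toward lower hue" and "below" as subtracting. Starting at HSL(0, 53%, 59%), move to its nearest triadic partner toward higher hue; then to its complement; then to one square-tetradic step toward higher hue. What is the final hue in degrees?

30°

0 + 120 = 120°   (triadic ↑)
120 + 180 = 300°   (complement)
300 + 90 = 390 → 390 − 360 = 30°   (square ↑)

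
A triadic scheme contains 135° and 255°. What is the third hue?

A triad spaces three hues 120° apart.
The full set is {15°, 135°, 255°}.

15°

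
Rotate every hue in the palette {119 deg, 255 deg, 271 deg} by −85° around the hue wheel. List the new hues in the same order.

34°, 170°, 186°

119 − 85 = 34°
255 − 85 = 170°
271 − 85 = 186°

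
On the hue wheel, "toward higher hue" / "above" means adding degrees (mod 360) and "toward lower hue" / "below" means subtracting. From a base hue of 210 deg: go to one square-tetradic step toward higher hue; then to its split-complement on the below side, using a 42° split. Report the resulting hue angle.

square ↑ +90°: 210 + 90 = 300°
split-comp 42° ↓ +138°: 300 + 138 = 438 → 438 − 360 = 78°

78°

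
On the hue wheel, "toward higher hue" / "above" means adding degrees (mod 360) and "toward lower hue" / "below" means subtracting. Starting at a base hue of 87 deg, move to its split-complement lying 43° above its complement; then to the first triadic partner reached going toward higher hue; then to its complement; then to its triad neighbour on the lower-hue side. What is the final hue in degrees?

87 + 223 = 310°   (split-comp 43° ↑)
310 + 120 = 430 → 430 − 360 = 70°   (triadic ↑)
70 + 180 = 250°   (complement)
250 − 120 = 130°   (triadic ↓)

130°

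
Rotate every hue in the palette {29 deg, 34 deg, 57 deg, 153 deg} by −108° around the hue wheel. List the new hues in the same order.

29 − 108 = -79 → -79 + 360 = 281°
34 − 108 = -74 → -74 + 360 = 286°
57 − 108 = -51 → -51 + 360 = 309°
153 − 108 = 45°

281°, 286°, 309°, 45°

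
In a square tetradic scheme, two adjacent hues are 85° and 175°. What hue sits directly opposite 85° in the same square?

265°

A square tetradic scheme places four hues 90° apart; opposite corners are 180° apart.
85 + 180 = 265°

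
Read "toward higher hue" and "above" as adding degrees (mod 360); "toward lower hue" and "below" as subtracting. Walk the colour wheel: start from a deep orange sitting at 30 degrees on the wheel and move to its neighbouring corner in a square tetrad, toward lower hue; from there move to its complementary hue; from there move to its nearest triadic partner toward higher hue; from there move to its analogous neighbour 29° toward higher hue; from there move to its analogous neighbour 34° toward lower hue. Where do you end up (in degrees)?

235°

−90° (square ↓): 30 − 90 = -60 → -60 + 360 = 300°
+180° (complement): 300 + 180 = 480 → 480 − 360 = 120°
+120° (triadic ↑): 120 + 120 = 240°
+29° (analog 29° ↑): 240 + 29 = 269°
−34° (analog 34° ↓): 269 − 34 = 235°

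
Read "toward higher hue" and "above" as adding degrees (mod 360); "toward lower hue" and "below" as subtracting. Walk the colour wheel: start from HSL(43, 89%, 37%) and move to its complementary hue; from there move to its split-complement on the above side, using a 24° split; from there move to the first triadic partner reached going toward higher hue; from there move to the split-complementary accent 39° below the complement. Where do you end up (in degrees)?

complement +180°: 43 + 180 = 223°
split-comp 24° ↑ +204°: 223 + 204 = 427 → 427 − 360 = 67°
triadic ↑ +120°: 67 + 120 = 187°
split-comp 39° ↓ +141°: 187 + 141 = 328°

328°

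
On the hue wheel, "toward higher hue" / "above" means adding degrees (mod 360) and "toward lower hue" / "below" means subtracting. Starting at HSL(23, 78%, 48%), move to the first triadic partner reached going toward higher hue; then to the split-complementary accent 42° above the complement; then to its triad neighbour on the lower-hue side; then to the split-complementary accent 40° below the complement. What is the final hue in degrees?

triadic ↑ +120°: 23 + 120 = 143°
split-comp 42° ↑ +222°: 143 + 222 = 365 → 365 − 360 = 5°
triadic ↓ −120°: 5 − 120 = -115 → -115 + 360 = 245°
split-comp 40° ↓ +140°: 245 + 140 = 385 → 385 − 360 = 25°

25°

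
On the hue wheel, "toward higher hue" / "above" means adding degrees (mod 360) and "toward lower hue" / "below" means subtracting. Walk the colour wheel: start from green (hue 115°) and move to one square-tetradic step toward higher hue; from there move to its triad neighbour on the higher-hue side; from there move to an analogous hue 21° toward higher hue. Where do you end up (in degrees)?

346°

115 + 90 = 205°   (square ↑)
205 + 120 = 325°   (triadic ↑)
325 + 21 = 346°   (analog 21° ↑)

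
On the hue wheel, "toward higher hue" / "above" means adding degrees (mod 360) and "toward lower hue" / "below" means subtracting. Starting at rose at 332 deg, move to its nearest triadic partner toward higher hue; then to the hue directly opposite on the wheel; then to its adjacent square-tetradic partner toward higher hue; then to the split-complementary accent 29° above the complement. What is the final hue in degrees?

triadic ↑ +120°: 332 + 120 = 452 → 452 − 360 = 92°
complement +180°: 92 + 180 = 272°
square ↑ +90°: 272 + 90 = 362 → 362 − 360 = 2°
split-comp 29° ↑ +209°: 2 + 209 = 211°

211°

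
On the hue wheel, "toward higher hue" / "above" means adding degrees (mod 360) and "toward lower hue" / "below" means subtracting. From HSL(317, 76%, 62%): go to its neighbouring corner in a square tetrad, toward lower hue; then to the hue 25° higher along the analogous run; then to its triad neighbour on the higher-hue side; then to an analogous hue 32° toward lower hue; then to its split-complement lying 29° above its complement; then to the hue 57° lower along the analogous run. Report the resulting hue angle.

−90° (square ↓): 317 − 90 = 227°
+25° (analog 25° ↑): 227 + 25 = 252°
+120° (triadic ↑): 252 + 120 = 372 → 372 − 360 = 12°
−32° (analog 32° ↓): 12 − 32 = -20 → -20 + 360 = 340°
+209° (split-comp 29° ↑): 340 + 209 = 549 → 549 − 360 = 189°
−57° (analog 57° ↓): 189 − 57 = 132°

132°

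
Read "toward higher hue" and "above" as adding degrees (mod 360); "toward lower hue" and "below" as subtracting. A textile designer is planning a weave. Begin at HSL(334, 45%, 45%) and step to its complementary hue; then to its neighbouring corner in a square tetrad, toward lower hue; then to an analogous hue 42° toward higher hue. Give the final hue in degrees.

106°

334 + 180 = 514 → 514 − 360 = 154°   (complement)
154 − 90 = 64°   (square ↓)
64 + 42 = 106°   (analog 42° ↑)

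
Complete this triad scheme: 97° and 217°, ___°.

337°

A triad places three hues 120° apart.
The full set through 97° is {97°, 217°, 337°}.
Given {97°, 217°}, the missing hue is 337°.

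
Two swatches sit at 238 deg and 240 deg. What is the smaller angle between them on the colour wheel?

|238 − 240| = 2.
2 ≤ 180, so the shorter arc is 2°.

2°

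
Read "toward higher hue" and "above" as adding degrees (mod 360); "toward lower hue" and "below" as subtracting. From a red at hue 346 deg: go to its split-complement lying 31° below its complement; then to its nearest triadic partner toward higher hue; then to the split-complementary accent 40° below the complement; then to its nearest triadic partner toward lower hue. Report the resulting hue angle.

275°

split-comp 31° ↓ +149°: 346 + 149 = 495 → 495 − 360 = 135°
triadic ↑ +120°: 135 + 120 = 255°
split-comp 40° ↓ +140°: 255 + 140 = 395 → 395 − 360 = 35°
triadic ↓ −120°: 35 − 120 = -85 → -85 + 360 = 275°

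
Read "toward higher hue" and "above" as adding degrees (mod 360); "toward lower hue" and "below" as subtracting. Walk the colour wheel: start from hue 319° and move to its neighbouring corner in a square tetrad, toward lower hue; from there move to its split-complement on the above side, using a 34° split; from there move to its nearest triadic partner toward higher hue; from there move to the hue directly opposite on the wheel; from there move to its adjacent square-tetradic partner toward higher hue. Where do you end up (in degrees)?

113°

319 − 90 = 229°   (square ↓)
229 + 214 = 443 → 443 − 360 = 83°   (split-comp 34° ↑)
83 + 120 = 203°   (triadic ↑)
203 + 180 = 383 → 383 − 360 = 23°   (complement)
23 + 90 = 113°   (square ↑)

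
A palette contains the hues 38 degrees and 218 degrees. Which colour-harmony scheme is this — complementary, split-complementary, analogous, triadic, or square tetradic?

complementary

Sort the hues: 38°, 218°.
Successive gaps around the wheel: 180°, 180°.
Two hues 180° apart are complementary.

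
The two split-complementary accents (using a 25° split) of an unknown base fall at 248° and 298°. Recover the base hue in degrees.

The accents sit 25° either side of the complement, so the complement is their short-arc midpoint on the wheel.
Short-arc midpoint of 248° and 298°: 273°.
Base is 180° from the complement: 273 − 180 = 93°

93°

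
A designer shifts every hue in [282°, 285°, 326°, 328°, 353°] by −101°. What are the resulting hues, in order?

282 − 101 = 181°
285 − 101 = 184°
326 − 101 = 225°
328 − 101 = 227°
353 − 101 = 252°

181°, 184°, 225°, 227°, 252°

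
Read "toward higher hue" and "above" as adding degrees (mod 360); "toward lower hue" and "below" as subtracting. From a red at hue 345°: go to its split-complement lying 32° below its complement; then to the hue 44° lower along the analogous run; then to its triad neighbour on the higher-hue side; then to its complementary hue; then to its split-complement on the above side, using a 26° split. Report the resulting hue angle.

split-comp 32° ↓ +148°: 345 + 148 = 493 → 493 − 360 = 133°
analog 44° ↓ −44°: 133 − 44 = 89°
triadic ↑ +120°: 89 + 120 = 209°
complement +180°: 209 + 180 = 389 → 389 − 360 = 29°
split-comp 26° ↑ +206°: 29 + 206 = 235°

235°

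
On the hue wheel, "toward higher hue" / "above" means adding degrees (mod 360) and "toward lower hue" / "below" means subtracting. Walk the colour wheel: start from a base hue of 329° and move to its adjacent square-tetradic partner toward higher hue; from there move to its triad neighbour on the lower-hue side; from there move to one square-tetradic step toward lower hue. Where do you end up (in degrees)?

square ↑ +90°: 329 + 90 = 419 → 419 − 360 = 59°
triadic ↓ −120°: 59 − 120 = -61 → -61 + 360 = 299°
square ↓ −90°: 299 − 90 = 209°

209°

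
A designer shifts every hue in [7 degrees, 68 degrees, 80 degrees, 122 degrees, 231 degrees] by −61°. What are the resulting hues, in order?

7 − 61 = -54 → -54 + 360 = 306°
68 − 61 = 7°
80 − 61 = 19°
122 − 61 = 61°
231 − 61 = 170°

306°, 7°, 19°, 61°, 170°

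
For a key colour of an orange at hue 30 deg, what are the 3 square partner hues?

120°, 210°, 300°

A square tetradic scheme places four hues every 90°.
30 + 90 = 120°
30 + 180 = 210°
30 + 270 = 300°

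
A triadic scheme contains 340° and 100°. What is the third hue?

A triad spaces three hues 120° apart.
The full set is {100°, 220°, 340°}.

220°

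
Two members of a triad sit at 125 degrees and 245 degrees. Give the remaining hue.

A triad spaces three hues 120° apart.
The full set is {5°, 125°, 245°}.

5°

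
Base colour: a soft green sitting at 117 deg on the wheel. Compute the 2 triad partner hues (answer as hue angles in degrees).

237° and 357°

A triad places three hues 120° apart.
117 + 120 = 237°
117 + 240 = 357°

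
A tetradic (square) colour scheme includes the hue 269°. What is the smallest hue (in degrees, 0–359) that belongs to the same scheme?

89°

A square tetradic scheme places four hues every 90°.
The full set through 269° is {89°, 179°, 269°, 359°}.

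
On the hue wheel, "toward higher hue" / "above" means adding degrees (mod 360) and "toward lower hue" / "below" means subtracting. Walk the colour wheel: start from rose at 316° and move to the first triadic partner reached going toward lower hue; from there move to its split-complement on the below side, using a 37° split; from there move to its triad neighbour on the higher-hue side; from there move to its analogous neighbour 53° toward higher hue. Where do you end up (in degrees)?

−120° (triadic ↓): 316 − 120 = 196°
+143° (split-comp 37° ↓): 196 + 143 = 339°
+120° (triadic ↑): 339 + 120 = 459 → 459 − 360 = 99°
+53° (analog 53° ↑): 99 + 53 = 152°

152°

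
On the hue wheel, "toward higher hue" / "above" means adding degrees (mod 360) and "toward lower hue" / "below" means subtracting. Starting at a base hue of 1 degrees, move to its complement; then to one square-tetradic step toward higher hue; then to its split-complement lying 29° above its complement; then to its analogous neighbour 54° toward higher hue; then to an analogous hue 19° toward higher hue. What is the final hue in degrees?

193°

+180° (complement): 1 + 180 = 181°
+90° (square ↑): 181 + 90 = 271°
+209° (split-comp 29° ↑): 271 + 209 = 480 → 480 − 360 = 120°
+54° (analog 54° ↑): 120 + 54 = 174°
+19° (analog 19° ↑): 174 + 19 = 193°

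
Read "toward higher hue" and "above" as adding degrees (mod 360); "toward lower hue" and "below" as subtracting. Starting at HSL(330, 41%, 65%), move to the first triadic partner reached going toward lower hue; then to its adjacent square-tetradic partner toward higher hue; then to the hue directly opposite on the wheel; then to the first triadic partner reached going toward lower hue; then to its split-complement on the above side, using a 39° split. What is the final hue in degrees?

219°

−120° (triadic ↓): 330 − 120 = 210°
+90° (square ↑): 210 + 90 = 300°
+180° (complement): 300 + 180 = 480 → 480 − 360 = 120°
−120° (triadic ↓): 120 − 120 = 0°
+219° (split-comp 39° ↑): 0 + 219 = 219°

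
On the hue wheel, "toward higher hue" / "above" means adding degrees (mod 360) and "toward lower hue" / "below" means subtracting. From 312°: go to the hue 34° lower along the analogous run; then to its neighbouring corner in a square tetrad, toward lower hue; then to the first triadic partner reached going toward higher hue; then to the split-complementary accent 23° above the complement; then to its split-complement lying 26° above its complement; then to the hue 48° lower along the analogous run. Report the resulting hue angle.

312 − 34 = 278°   (analog 34° ↓)
278 − 90 = 188°   (square ↓)
188 + 120 = 308°   (triadic ↑)
308 + 203 = 511 → 511 − 360 = 151°   (split-comp 23° ↑)
151 + 206 = 357°   (split-comp 26° ↑)
357 − 48 = 309°   (analog 48° ↓)

309°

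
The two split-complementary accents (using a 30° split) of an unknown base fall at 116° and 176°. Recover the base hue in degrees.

326°

The accents sit 30° either side of the complement, so the complement is their short-arc midpoint on the wheel.
Short-arc midpoint of 116° and 176°: 146°.
Base is 180° from the complement: 146 − 180 = -34 → -34 + 360 = 326°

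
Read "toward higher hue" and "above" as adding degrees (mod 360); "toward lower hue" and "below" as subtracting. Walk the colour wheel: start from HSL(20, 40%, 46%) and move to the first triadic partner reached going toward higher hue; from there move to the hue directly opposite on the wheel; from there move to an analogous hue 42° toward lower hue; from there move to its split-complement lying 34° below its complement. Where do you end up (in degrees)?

+120° (triadic ↑): 20 + 120 = 140°
+180° (complement): 140 + 180 = 320°
−42° (analog 42° ↓): 320 − 42 = 278°
+146° (split-comp 34° ↓): 278 + 146 = 424 → 424 − 360 = 64°

64°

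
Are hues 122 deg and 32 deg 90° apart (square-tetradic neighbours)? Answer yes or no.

yes

Angular distance: |122 − 32| = 90 = 90°.
90° apart (square-tetradic neighbours) requires 90°.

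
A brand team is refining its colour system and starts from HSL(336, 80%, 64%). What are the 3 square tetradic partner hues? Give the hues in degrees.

A square tetradic scheme places four hues every 90°.
336 + 90 = 426 → 426 − 360 = 66°
336 + 180 = 516 → 516 − 360 = 156°
336 + 270 = 606 → 606 − 360 = 246°

66°, 156°, 246°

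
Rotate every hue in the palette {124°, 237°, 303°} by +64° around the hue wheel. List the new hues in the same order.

124 + 64 = 188°
237 + 64 = 301°
303 + 64 = 367 → 367 − 360 = 7°

188°, 301°, 7°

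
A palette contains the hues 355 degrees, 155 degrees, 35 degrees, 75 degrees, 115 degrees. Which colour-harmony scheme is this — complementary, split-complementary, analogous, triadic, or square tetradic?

analogous

Sort the hues: 35°, 75°, 115°, 155°, 355°.
Successive gaps around the wheel: 40°, 40°, 40°, 200°, 40°.
A run of hues at equal small steps (40°) with one large closing gap is an analogous group.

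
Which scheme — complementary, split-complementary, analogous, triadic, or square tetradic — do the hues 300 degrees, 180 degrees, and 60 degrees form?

triadic

Sort the hues: 60°, 180°, 300°.
Successive gaps around the wheel: 120°, 120°, 120°.
Three hues equally spaced 120° apart form a triad.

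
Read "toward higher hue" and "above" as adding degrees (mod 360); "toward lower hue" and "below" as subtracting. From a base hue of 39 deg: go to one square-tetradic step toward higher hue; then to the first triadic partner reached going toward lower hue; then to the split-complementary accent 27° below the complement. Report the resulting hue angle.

+90° (square ↑): 39 + 90 = 129°
−120° (triadic ↓): 129 − 120 = 9°
+153° (split-comp 27° ↓): 9 + 153 = 162°

162°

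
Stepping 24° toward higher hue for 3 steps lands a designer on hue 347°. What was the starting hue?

275°

3 steps of 24° (toward higher hue) give a net shift of +72°.
Start = end − shift: 347 − 72 = 275°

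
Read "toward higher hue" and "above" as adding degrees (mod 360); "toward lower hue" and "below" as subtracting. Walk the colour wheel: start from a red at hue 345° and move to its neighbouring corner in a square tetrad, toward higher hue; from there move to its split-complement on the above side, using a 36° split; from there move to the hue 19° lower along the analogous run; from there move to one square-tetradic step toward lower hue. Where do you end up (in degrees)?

182°

345 + 90 = 435 → 435 − 360 = 75°   (square ↑)
75 + 216 = 291°   (split-comp 36° ↑)
291 − 19 = 272°   (analog 19° ↓)
272 − 90 = 182°   (square ↓)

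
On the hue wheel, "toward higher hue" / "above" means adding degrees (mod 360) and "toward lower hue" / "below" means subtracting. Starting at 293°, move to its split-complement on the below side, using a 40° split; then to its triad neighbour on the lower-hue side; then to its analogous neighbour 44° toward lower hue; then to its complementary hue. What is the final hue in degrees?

89°

293 + 140 = 433 → 433 − 360 = 73°   (split-comp 40° ↓)
73 − 120 = -47 → -47 + 360 = 313°   (triadic ↓)
313 − 44 = 269°   (analog 44° ↓)
269 + 180 = 449 → 449 − 360 = 89°   (complement)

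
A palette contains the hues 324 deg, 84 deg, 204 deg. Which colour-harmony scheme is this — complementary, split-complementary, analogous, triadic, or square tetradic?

triadic

Sort the hues: 84°, 204°, 324°.
Successive gaps around the wheel: 120°, 120°, 120°.
Three hues equally spaced 120° apart form a triad.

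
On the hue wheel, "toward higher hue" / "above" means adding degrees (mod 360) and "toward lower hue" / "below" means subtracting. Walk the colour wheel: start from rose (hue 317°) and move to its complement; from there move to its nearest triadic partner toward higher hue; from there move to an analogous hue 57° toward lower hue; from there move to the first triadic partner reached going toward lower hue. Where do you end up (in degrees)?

80°

317 + 180 = 497 → 497 − 360 = 137°   (complement)
137 + 120 = 257°   (triadic ↑)
257 − 57 = 200°   (analog 57° ↓)
200 − 120 = 80°   (triadic ↓)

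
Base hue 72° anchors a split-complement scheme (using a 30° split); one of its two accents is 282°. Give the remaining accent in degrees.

Split-complementary hues sit 30° either side of the complement.
Complement of the base 72°: 72 + 180 = 252°
The given accent 282° is 30° one side of 252°; the other accent sits 30° the other side: 252 − 30 = 222°

222°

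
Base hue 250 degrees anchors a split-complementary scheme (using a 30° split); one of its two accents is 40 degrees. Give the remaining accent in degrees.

100°

Split-complementary hues sit 30° either side of the complement.
Complement of the base 250°: 250 + 180 = 430 → 430 − 360 = 70°
The given accent 40° is 30° one side of 70°; the other accent sits 30° the other side: 70 + 30 = 100°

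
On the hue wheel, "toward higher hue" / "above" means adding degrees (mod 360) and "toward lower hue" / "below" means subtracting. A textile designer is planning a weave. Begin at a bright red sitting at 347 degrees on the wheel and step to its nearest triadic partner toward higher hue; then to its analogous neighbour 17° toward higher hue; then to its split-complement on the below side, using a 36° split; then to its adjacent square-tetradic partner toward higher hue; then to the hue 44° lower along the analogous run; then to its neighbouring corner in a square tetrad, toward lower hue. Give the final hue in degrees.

224°

347 + 120 = 467 → 467 − 360 = 107°   (triadic ↑)
107 + 17 = 124°   (analog 17° ↑)
124 + 144 = 268°   (split-comp 36° ↓)
268 + 90 = 358°   (square ↑)
358 − 44 = 314°   (analog 44° ↓)
314 − 90 = 224°   (square ↓)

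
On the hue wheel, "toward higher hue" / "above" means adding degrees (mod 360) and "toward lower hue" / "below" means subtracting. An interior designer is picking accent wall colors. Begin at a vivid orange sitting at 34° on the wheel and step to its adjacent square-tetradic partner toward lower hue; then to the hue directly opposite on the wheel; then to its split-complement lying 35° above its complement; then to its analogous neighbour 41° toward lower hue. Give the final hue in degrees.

square ↓ −90°: 34 − 90 = -56 → -56 + 360 = 304°
complement +180°: 304 + 180 = 484 → 484 − 360 = 124°
split-comp 35° ↑ +215°: 124 + 215 = 339°
analog 41° ↓ −41°: 339 − 41 = 298°

298°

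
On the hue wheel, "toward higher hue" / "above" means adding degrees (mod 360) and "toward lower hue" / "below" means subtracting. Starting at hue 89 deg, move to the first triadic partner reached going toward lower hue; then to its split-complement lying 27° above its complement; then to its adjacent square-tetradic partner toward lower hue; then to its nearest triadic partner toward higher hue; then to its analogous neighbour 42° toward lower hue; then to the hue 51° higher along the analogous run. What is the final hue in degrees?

215°

triadic ↓ −120°: 89 − 120 = -31 → -31 + 360 = 329°
split-comp 27° ↑ +207°: 329 + 207 = 536 → 536 − 360 = 176°
square ↓ −90°: 176 − 90 = 86°
triadic ↑ +120°: 86 + 120 = 206°
analog 42° ↓ −42°: 206 − 42 = 164°
analog 51° ↑ +51°: 164 + 51 = 215°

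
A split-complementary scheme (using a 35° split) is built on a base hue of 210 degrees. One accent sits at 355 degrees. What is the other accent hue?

65°

Split-complementary hues sit 35° either side of the complement.
Complement of the base 210°: 210 + 180 = 390 → 390 − 360 = 30°
The given accent 355° is 35° one side of 30°; the other accent sits 35° the other side: 30 + 35 = 65°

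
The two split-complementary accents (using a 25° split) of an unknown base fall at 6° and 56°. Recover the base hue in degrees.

The accents sit 25° either side of the complement, so the complement is their short-arc midpoint on the wheel.
Short-arc midpoint of 6° and 56°: 31°.
Base is 180° from the complement: 31 − 180 = -149 → -149 + 360 = 211°

211°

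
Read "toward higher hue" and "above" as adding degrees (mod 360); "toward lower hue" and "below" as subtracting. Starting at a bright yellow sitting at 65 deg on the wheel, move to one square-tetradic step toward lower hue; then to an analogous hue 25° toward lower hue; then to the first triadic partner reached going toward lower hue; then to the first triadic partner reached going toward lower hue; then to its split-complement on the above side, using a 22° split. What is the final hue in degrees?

272°

−90° (square ↓): 65 − 90 = -25 → -25 + 360 = 335°
−25° (analog 25° ↓): 335 − 25 = 310°
−120° (triadic ↓): 310 − 120 = 190°
−120° (triadic ↓): 190 − 120 = 70°
+202° (split-comp 22° ↑): 70 + 202 = 272°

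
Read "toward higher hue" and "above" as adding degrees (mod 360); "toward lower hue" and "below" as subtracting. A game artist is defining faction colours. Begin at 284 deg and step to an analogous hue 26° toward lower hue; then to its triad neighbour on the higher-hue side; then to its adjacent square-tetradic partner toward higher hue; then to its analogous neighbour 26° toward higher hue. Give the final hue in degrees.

134°

−26° (analog 26° ↓): 284 − 26 = 258°
+120° (triadic ↑): 258 + 120 = 378 → 378 − 360 = 18°
+90° (square ↑): 18 + 90 = 108°
+26° (analog 26° ↑): 108 + 26 = 134°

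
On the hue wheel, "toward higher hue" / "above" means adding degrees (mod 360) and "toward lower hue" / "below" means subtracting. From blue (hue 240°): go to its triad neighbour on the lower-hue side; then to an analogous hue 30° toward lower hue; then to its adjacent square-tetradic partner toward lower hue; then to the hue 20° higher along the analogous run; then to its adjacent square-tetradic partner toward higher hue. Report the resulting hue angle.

110°

triadic ↓ −120°: 240 − 120 = 120°
analog 30° ↓ −30°: 120 − 30 = 90°
square ↓ −90°: 90 − 90 = 0°
analog 20° ↑ +20°: 0 + 20 = 20°
square ↑ +90°: 20 + 90 = 110°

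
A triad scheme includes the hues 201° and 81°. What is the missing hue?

321°

A triad places three hues 120° apart.
The full set through 81° is {81°, 201°, 321°}.
Given {81°, 201°}, the missing hue is 321°.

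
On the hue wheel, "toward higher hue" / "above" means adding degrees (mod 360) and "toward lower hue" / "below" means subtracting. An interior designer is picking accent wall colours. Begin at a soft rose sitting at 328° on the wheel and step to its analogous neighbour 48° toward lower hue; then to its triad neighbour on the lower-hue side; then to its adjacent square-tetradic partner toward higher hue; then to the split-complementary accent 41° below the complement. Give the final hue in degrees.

analog 48° ↓ −48°: 328 − 48 = 280°
triadic ↓ −120°: 280 − 120 = 160°
square ↑ +90°: 160 + 90 = 250°
split-comp 41° ↓ +139°: 250 + 139 = 389 → 389 − 360 = 29°

29°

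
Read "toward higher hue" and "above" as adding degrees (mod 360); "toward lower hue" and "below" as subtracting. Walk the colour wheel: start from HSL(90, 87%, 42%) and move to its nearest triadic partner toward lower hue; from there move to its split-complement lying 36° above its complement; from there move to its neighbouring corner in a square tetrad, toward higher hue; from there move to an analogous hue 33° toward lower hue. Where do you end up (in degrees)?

243°

triadic ↓ −120°: 90 − 120 = -30 → -30 + 360 = 330°
split-comp 36° ↑ +216°: 330 + 216 = 546 → 546 − 360 = 186°
square ↑ +90°: 186 + 90 = 276°
analog 33° ↓ −33°: 276 − 33 = 243°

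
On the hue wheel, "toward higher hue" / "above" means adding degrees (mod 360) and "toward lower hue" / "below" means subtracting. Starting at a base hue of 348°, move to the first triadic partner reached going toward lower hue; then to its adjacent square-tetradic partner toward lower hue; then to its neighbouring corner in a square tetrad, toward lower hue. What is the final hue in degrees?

48°

−120° (triadic ↓): 348 − 120 = 228°
−90° (square ↓): 228 − 90 = 138°
−90° (square ↓): 138 − 90 = 48°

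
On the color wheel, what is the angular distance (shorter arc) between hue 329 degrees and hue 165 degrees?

|329 − 165| = 164.
164 ≤ 180, so the shorter arc is 164°.

164°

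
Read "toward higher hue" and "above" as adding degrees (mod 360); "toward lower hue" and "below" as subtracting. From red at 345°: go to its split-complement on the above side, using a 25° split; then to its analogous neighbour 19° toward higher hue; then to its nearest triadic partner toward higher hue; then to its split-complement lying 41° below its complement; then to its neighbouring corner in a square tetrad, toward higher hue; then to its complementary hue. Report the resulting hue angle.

18°

split-comp 25° ↑ +205°: 345 + 205 = 550 → 550 − 360 = 190°
analog 19° ↑ +19°: 190 + 19 = 209°
triadic ↑ +120°: 209 + 120 = 329°
split-comp 41° ↓ +139°: 329 + 139 = 468 → 468 − 360 = 108°
square ↑ +90°: 108 + 90 = 198°
complement +180°: 198 + 180 = 378 → 378 − 360 = 18°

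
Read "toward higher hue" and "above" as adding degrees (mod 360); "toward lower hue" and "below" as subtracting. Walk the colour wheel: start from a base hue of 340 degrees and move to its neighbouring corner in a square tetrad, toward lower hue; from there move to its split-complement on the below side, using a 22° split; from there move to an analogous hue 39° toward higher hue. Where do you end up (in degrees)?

87°

square ↓ −90°: 340 − 90 = 250°
split-comp 22° ↓ +158°: 250 + 158 = 408 → 408 − 360 = 48°
analog 39° ↑ +39°: 48 + 39 = 87°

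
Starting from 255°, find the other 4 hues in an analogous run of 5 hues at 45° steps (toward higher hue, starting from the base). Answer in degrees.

300°, 345°, 30° and 75°

Analogous hues sit every 45° along the wheel.
255 + 45 = 300°
255 + 90 = 345°
255 + 135 = 390 → 390 − 360 = 30°
255 + 180 = 435 → 435 − 360 = 75°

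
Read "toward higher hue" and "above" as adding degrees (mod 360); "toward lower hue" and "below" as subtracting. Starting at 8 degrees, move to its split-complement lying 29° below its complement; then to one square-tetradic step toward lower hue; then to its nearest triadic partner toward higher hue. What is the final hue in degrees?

8 + 151 = 159°   (split-comp 29° ↓)
159 − 90 = 69°   (square ↓)
69 + 120 = 189°   (triadic ↑)

189°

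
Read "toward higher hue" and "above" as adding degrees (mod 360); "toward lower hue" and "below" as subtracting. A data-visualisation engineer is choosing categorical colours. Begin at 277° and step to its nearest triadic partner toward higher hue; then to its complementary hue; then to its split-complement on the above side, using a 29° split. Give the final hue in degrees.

277 + 120 = 397 → 397 − 360 = 37°   (triadic ↑)
37 + 180 = 217°   (complement)
217 + 209 = 426 → 426 − 360 = 66°   (split-comp 29° ↑)

66°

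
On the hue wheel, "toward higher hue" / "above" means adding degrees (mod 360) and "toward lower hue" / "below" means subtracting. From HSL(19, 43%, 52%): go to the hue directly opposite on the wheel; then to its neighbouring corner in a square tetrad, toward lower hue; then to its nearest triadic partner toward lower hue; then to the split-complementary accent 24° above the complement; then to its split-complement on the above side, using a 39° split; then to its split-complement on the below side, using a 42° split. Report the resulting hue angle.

+180° (complement): 19 + 180 = 199°
−90° (square ↓): 199 − 90 = 109°
−120° (triadic ↓): 109 − 120 = -11 → -11 + 360 = 349°
+204° (split-comp 24° ↑): 349 + 204 = 553 → 553 − 360 = 193°
+219° (split-comp 39° ↑): 193 + 219 = 412 → 412 − 360 = 52°
+138° (split-comp 42° ↓): 52 + 138 = 190°

190°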